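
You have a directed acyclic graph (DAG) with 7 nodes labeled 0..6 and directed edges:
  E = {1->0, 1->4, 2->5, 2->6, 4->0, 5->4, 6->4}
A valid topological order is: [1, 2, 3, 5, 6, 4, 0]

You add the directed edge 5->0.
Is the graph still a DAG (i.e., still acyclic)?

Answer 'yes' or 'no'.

Given toposort: [1, 2, 3, 5, 6, 4, 0]
Position of 5: index 3; position of 0: index 6
New edge 5->0: forward
Forward edge: respects the existing order. Still a DAG, same toposort still valid.
Still a DAG? yes

Answer: yes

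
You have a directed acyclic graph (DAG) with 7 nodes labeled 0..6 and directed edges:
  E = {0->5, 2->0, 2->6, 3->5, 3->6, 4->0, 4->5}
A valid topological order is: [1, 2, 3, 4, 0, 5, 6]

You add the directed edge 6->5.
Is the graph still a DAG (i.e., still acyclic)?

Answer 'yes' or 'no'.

Given toposort: [1, 2, 3, 4, 0, 5, 6]
Position of 6: index 6; position of 5: index 5
New edge 6->5: backward (u after v in old order)
Backward edge: old toposort is now invalid. Check if this creates a cycle.
Does 5 already reach 6? Reachable from 5: [5]. NO -> still a DAG (reorder needed).
Still a DAG? yes

Answer: yes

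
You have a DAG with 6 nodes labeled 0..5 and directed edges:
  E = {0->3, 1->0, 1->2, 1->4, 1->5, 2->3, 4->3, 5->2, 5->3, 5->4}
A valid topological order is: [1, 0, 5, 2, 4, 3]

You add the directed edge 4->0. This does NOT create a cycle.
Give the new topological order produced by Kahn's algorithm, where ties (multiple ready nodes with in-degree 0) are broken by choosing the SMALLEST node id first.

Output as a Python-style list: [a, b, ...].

Answer: [1, 5, 2, 4, 0, 3]

Derivation:
Old toposort: [1, 0, 5, 2, 4, 3]
Added edge: 4->0
Position of 4 (4) > position of 0 (1). Must reorder: 4 must now come before 0.
Run Kahn's algorithm (break ties by smallest node id):
  initial in-degrees: [2, 0, 2, 4, 2, 1]
  ready (indeg=0): [1]
  pop 1: indeg[0]->1; indeg[2]->1; indeg[4]->1; indeg[5]->0 | ready=[5] | order so far=[1]
  pop 5: indeg[2]->0; indeg[3]->3; indeg[4]->0 | ready=[2, 4] | order so far=[1, 5]
  pop 2: indeg[3]->2 | ready=[4] | order so far=[1, 5, 2]
  pop 4: indeg[0]->0; indeg[3]->1 | ready=[0] | order so far=[1, 5, 2, 4]
  pop 0: indeg[3]->0 | ready=[3] | order so far=[1, 5, 2, 4, 0]
  pop 3: no out-edges | ready=[] | order so far=[1, 5, 2, 4, 0, 3]
  Result: [1, 5, 2, 4, 0, 3]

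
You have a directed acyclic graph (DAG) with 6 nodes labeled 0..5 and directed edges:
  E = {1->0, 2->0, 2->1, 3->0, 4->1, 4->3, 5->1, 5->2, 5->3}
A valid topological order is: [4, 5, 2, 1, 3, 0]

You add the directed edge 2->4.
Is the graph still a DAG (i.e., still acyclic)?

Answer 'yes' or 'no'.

Given toposort: [4, 5, 2, 1, 3, 0]
Position of 2: index 2; position of 4: index 0
New edge 2->4: backward (u after v in old order)
Backward edge: old toposort is now invalid. Check if this creates a cycle.
Does 4 already reach 2? Reachable from 4: [0, 1, 3, 4]. NO -> still a DAG (reorder needed).
Still a DAG? yes

Answer: yes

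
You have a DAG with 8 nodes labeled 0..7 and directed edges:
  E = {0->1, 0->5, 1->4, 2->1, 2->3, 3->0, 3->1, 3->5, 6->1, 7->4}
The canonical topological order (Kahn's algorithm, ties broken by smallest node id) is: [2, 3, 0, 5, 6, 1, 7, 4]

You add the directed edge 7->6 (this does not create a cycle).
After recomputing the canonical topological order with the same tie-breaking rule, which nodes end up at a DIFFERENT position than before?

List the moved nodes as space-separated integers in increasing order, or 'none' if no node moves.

Old toposort: [2, 3, 0, 5, 6, 1, 7, 4]
Added edge 7->6
Recompute Kahn (smallest-id tiebreak):
  initial in-degrees: [1, 4, 0, 1, 2, 2, 1, 0]
  ready (indeg=0): [2, 7]
  pop 2: indeg[1]->3; indeg[3]->0 | ready=[3, 7] | order so far=[2]
  pop 3: indeg[0]->0; indeg[1]->2; indeg[5]->1 | ready=[0, 7] | order so far=[2, 3]
  pop 0: indeg[1]->1; indeg[5]->0 | ready=[5, 7] | order so far=[2, 3, 0]
  pop 5: no out-edges | ready=[7] | order so far=[2, 3, 0, 5]
  pop 7: indeg[4]->1; indeg[6]->0 | ready=[6] | order so far=[2, 3, 0, 5, 7]
  pop 6: indeg[1]->0 | ready=[1] | order so far=[2, 3, 0, 5, 7, 6]
  pop 1: indeg[4]->0 | ready=[4] | order so far=[2, 3, 0, 5, 7, 6, 1]
  pop 4: no out-edges | ready=[] | order so far=[2, 3, 0, 5, 7, 6, 1, 4]
New canonical toposort: [2, 3, 0, 5, 7, 6, 1, 4]
Compare positions:
  Node 0: index 2 -> 2 (same)
  Node 1: index 5 -> 6 (moved)
  Node 2: index 0 -> 0 (same)
  Node 3: index 1 -> 1 (same)
  Node 4: index 7 -> 7 (same)
  Node 5: index 3 -> 3 (same)
  Node 6: index 4 -> 5 (moved)
  Node 7: index 6 -> 4 (moved)
Nodes that changed position: 1 6 7

Answer: 1 6 7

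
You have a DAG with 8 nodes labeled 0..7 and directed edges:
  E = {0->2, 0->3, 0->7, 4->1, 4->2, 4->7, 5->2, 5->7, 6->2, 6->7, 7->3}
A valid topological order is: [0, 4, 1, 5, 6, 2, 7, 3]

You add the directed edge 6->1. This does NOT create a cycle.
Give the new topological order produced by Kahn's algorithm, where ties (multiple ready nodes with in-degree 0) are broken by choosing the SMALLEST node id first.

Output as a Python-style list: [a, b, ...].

Answer: [0, 4, 5, 6, 1, 2, 7, 3]

Derivation:
Old toposort: [0, 4, 1, 5, 6, 2, 7, 3]
Added edge: 6->1
Position of 6 (4) > position of 1 (2). Must reorder: 6 must now come before 1.
Run Kahn's algorithm (break ties by smallest node id):
  initial in-degrees: [0, 2, 4, 2, 0, 0, 0, 4]
  ready (indeg=0): [0, 4, 5, 6]
  pop 0: indeg[2]->3; indeg[3]->1; indeg[7]->3 | ready=[4, 5, 6] | order so far=[0]
  pop 4: indeg[1]->1; indeg[2]->2; indeg[7]->2 | ready=[5, 6] | order so far=[0, 4]
  pop 5: indeg[2]->1; indeg[7]->1 | ready=[6] | order so far=[0, 4, 5]
  pop 6: indeg[1]->0; indeg[2]->0; indeg[7]->0 | ready=[1, 2, 7] | order so far=[0, 4, 5, 6]
  pop 1: no out-edges | ready=[2, 7] | order so far=[0, 4, 5, 6, 1]
  pop 2: no out-edges | ready=[7] | order so far=[0, 4, 5, 6, 1, 2]
  pop 7: indeg[3]->0 | ready=[3] | order so far=[0, 4, 5, 6, 1, 2, 7]
  pop 3: no out-edges | ready=[] | order so far=[0, 4, 5, 6, 1, 2, 7, 3]
  Result: [0, 4, 5, 6, 1, 2, 7, 3]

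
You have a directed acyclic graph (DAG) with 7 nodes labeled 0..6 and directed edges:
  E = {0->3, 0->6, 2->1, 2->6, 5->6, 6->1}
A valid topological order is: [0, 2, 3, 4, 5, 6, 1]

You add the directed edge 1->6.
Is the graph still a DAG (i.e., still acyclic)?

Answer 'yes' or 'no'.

Answer: no

Derivation:
Given toposort: [0, 2, 3, 4, 5, 6, 1]
Position of 1: index 6; position of 6: index 5
New edge 1->6: backward (u after v in old order)
Backward edge: old toposort is now invalid. Check if this creates a cycle.
Does 6 already reach 1? Reachable from 6: [1, 6]. YES -> cycle!
Still a DAG? no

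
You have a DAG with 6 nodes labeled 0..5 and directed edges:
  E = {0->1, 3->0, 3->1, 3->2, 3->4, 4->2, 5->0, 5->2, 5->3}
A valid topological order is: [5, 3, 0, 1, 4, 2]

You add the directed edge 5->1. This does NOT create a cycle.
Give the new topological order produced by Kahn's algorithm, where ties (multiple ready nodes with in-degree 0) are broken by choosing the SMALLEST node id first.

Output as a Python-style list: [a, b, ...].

Answer: [5, 3, 0, 1, 4, 2]

Derivation:
Old toposort: [5, 3, 0, 1, 4, 2]
Added edge: 5->1
Position of 5 (0) < position of 1 (3). Old order still valid.
Run Kahn's algorithm (break ties by smallest node id):
  initial in-degrees: [2, 3, 3, 1, 1, 0]
  ready (indeg=0): [5]
  pop 5: indeg[0]->1; indeg[1]->2; indeg[2]->2; indeg[3]->0 | ready=[3] | order so far=[5]
  pop 3: indeg[0]->0; indeg[1]->1; indeg[2]->1; indeg[4]->0 | ready=[0, 4] | order so far=[5, 3]
  pop 0: indeg[1]->0 | ready=[1, 4] | order so far=[5, 3, 0]
  pop 1: no out-edges | ready=[4] | order so far=[5, 3, 0, 1]
  pop 4: indeg[2]->0 | ready=[2] | order so far=[5, 3, 0, 1, 4]
  pop 2: no out-edges | ready=[] | order so far=[5, 3, 0, 1, 4, 2]
  Result: [5, 3, 0, 1, 4, 2]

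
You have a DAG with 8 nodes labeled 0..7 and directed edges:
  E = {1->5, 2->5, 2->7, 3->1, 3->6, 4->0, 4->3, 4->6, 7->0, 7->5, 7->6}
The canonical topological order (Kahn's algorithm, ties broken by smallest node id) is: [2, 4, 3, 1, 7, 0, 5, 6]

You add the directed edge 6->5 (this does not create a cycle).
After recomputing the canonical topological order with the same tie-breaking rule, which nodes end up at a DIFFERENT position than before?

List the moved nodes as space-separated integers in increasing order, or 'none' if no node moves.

Old toposort: [2, 4, 3, 1, 7, 0, 5, 6]
Added edge 6->5
Recompute Kahn (smallest-id tiebreak):
  initial in-degrees: [2, 1, 0, 1, 0, 4, 3, 1]
  ready (indeg=0): [2, 4]
  pop 2: indeg[5]->3; indeg[7]->0 | ready=[4, 7] | order so far=[2]
  pop 4: indeg[0]->1; indeg[3]->0; indeg[6]->2 | ready=[3, 7] | order so far=[2, 4]
  pop 3: indeg[1]->0; indeg[6]->1 | ready=[1, 7] | order so far=[2, 4, 3]
  pop 1: indeg[5]->2 | ready=[7] | order so far=[2, 4, 3, 1]
  pop 7: indeg[0]->0; indeg[5]->1; indeg[6]->0 | ready=[0, 6] | order so far=[2, 4, 3, 1, 7]
  pop 0: no out-edges | ready=[6] | order so far=[2, 4, 3, 1, 7, 0]
  pop 6: indeg[5]->0 | ready=[5] | order so far=[2, 4, 3, 1, 7, 0, 6]
  pop 5: no out-edges | ready=[] | order so far=[2, 4, 3, 1, 7, 0, 6, 5]
New canonical toposort: [2, 4, 3, 1, 7, 0, 6, 5]
Compare positions:
  Node 0: index 5 -> 5 (same)
  Node 1: index 3 -> 3 (same)
  Node 2: index 0 -> 0 (same)
  Node 3: index 2 -> 2 (same)
  Node 4: index 1 -> 1 (same)
  Node 5: index 6 -> 7 (moved)
  Node 6: index 7 -> 6 (moved)
  Node 7: index 4 -> 4 (same)
Nodes that changed position: 5 6

Answer: 5 6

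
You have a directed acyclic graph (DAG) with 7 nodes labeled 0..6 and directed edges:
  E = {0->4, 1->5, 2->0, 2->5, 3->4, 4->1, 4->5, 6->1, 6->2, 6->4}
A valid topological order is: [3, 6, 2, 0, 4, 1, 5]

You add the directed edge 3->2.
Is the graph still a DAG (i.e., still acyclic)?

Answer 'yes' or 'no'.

Answer: yes

Derivation:
Given toposort: [3, 6, 2, 0, 4, 1, 5]
Position of 3: index 0; position of 2: index 2
New edge 3->2: forward
Forward edge: respects the existing order. Still a DAG, same toposort still valid.
Still a DAG? yes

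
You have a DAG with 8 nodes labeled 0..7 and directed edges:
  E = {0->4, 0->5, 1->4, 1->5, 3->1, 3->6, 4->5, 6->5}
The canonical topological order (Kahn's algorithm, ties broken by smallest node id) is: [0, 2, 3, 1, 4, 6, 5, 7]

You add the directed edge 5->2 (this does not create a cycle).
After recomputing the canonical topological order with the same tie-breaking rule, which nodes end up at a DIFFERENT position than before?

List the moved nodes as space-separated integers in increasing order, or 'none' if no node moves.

Old toposort: [0, 2, 3, 1, 4, 6, 5, 7]
Added edge 5->2
Recompute Kahn (smallest-id tiebreak):
  initial in-degrees: [0, 1, 1, 0, 2, 4, 1, 0]
  ready (indeg=0): [0, 3, 7]
  pop 0: indeg[4]->1; indeg[5]->3 | ready=[3, 7] | order so far=[0]
  pop 3: indeg[1]->0; indeg[6]->0 | ready=[1, 6, 7] | order so far=[0, 3]
  pop 1: indeg[4]->0; indeg[5]->2 | ready=[4, 6, 7] | order so far=[0, 3, 1]
  pop 4: indeg[5]->1 | ready=[6, 7] | order so far=[0, 3, 1, 4]
  pop 6: indeg[5]->0 | ready=[5, 7] | order so far=[0, 3, 1, 4, 6]
  pop 5: indeg[2]->0 | ready=[2, 7] | order so far=[0, 3, 1, 4, 6, 5]
  pop 2: no out-edges | ready=[7] | order so far=[0, 3, 1, 4, 6, 5, 2]
  pop 7: no out-edges | ready=[] | order so far=[0, 3, 1, 4, 6, 5, 2, 7]
New canonical toposort: [0, 3, 1, 4, 6, 5, 2, 7]
Compare positions:
  Node 0: index 0 -> 0 (same)
  Node 1: index 3 -> 2 (moved)
  Node 2: index 1 -> 6 (moved)
  Node 3: index 2 -> 1 (moved)
  Node 4: index 4 -> 3 (moved)
  Node 5: index 6 -> 5 (moved)
  Node 6: index 5 -> 4 (moved)
  Node 7: index 7 -> 7 (same)
Nodes that changed position: 1 2 3 4 5 6

Answer: 1 2 3 4 5 6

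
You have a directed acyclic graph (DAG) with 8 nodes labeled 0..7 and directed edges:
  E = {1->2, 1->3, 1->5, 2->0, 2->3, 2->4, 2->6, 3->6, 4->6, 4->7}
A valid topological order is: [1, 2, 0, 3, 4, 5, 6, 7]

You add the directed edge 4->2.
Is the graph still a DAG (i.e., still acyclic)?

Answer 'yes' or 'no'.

Given toposort: [1, 2, 0, 3, 4, 5, 6, 7]
Position of 4: index 4; position of 2: index 1
New edge 4->2: backward (u after v in old order)
Backward edge: old toposort is now invalid. Check if this creates a cycle.
Does 2 already reach 4? Reachable from 2: [0, 2, 3, 4, 6, 7]. YES -> cycle!
Still a DAG? no

Answer: no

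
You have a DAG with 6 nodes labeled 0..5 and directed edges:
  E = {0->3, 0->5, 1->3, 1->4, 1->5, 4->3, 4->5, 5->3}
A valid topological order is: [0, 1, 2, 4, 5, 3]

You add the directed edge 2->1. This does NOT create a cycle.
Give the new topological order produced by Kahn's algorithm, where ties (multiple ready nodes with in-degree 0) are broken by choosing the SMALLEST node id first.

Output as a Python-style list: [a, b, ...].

Answer: [0, 2, 1, 4, 5, 3]

Derivation:
Old toposort: [0, 1, 2, 4, 5, 3]
Added edge: 2->1
Position of 2 (2) > position of 1 (1). Must reorder: 2 must now come before 1.
Run Kahn's algorithm (break ties by smallest node id):
  initial in-degrees: [0, 1, 0, 4, 1, 3]
  ready (indeg=0): [0, 2]
  pop 0: indeg[3]->3; indeg[5]->2 | ready=[2] | order so far=[0]
  pop 2: indeg[1]->0 | ready=[1] | order so far=[0, 2]
  pop 1: indeg[3]->2; indeg[4]->0; indeg[5]->1 | ready=[4] | order so far=[0, 2, 1]
  pop 4: indeg[3]->1; indeg[5]->0 | ready=[5] | order so far=[0, 2, 1, 4]
  pop 5: indeg[3]->0 | ready=[3] | order so far=[0, 2, 1, 4, 5]
  pop 3: no out-edges | ready=[] | order so far=[0, 2, 1, 4, 5, 3]
  Result: [0, 2, 1, 4, 5, 3]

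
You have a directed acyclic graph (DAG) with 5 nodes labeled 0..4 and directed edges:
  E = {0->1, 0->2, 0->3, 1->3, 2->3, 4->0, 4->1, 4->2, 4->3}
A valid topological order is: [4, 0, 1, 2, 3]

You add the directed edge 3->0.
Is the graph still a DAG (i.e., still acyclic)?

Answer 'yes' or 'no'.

Answer: no

Derivation:
Given toposort: [4, 0, 1, 2, 3]
Position of 3: index 4; position of 0: index 1
New edge 3->0: backward (u after v in old order)
Backward edge: old toposort is now invalid. Check if this creates a cycle.
Does 0 already reach 3? Reachable from 0: [0, 1, 2, 3]. YES -> cycle!
Still a DAG? no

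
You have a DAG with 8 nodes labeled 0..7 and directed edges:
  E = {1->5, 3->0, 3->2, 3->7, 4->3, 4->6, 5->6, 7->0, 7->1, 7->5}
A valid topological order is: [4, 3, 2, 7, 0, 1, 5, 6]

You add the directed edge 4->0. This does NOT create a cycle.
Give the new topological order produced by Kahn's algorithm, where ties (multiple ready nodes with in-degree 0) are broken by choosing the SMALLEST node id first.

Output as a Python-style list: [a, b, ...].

Answer: [4, 3, 2, 7, 0, 1, 5, 6]

Derivation:
Old toposort: [4, 3, 2, 7, 0, 1, 5, 6]
Added edge: 4->0
Position of 4 (0) < position of 0 (4). Old order still valid.
Run Kahn's algorithm (break ties by smallest node id):
  initial in-degrees: [3, 1, 1, 1, 0, 2, 2, 1]
  ready (indeg=0): [4]
  pop 4: indeg[0]->2; indeg[3]->0; indeg[6]->1 | ready=[3] | order so far=[4]
  pop 3: indeg[0]->1; indeg[2]->0; indeg[7]->0 | ready=[2, 7] | order so far=[4, 3]
  pop 2: no out-edges | ready=[7] | order so far=[4, 3, 2]
  pop 7: indeg[0]->0; indeg[1]->0; indeg[5]->1 | ready=[0, 1] | order so far=[4, 3, 2, 7]
  pop 0: no out-edges | ready=[1] | order so far=[4, 3, 2, 7, 0]
  pop 1: indeg[5]->0 | ready=[5] | order so far=[4, 3, 2, 7, 0, 1]
  pop 5: indeg[6]->0 | ready=[6] | order so far=[4, 3, 2, 7, 0, 1, 5]
  pop 6: no out-edges | ready=[] | order so far=[4, 3, 2, 7, 0, 1, 5, 6]
  Result: [4, 3, 2, 7, 0, 1, 5, 6]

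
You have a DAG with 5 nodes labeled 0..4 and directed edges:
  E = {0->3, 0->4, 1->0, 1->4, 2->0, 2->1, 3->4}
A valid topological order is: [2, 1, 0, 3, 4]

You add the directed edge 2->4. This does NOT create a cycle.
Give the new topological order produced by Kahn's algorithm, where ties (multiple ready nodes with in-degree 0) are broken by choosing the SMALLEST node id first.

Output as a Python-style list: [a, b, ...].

Answer: [2, 1, 0, 3, 4]

Derivation:
Old toposort: [2, 1, 0, 3, 4]
Added edge: 2->4
Position of 2 (0) < position of 4 (4). Old order still valid.
Run Kahn's algorithm (break ties by smallest node id):
  initial in-degrees: [2, 1, 0, 1, 4]
  ready (indeg=0): [2]
  pop 2: indeg[0]->1; indeg[1]->0; indeg[4]->3 | ready=[1] | order so far=[2]
  pop 1: indeg[0]->0; indeg[4]->2 | ready=[0] | order so far=[2, 1]
  pop 0: indeg[3]->0; indeg[4]->1 | ready=[3] | order so far=[2, 1, 0]
  pop 3: indeg[4]->0 | ready=[4] | order so far=[2, 1, 0, 3]
  pop 4: no out-edges | ready=[] | order so far=[2, 1, 0, 3, 4]
  Result: [2, 1, 0, 3, 4]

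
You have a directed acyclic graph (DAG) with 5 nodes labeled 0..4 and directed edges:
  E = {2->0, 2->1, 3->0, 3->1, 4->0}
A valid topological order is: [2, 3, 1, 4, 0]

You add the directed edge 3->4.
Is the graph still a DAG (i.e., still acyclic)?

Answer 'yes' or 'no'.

Given toposort: [2, 3, 1, 4, 0]
Position of 3: index 1; position of 4: index 3
New edge 3->4: forward
Forward edge: respects the existing order. Still a DAG, same toposort still valid.
Still a DAG? yes

Answer: yes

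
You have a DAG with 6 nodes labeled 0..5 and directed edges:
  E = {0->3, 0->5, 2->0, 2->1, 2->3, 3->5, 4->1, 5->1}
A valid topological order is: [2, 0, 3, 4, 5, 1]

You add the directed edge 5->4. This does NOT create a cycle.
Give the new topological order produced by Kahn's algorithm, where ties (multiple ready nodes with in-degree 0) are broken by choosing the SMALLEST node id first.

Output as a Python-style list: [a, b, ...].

Answer: [2, 0, 3, 5, 4, 1]

Derivation:
Old toposort: [2, 0, 3, 4, 5, 1]
Added edge: 5->4
Position of 5 (4) > position of 4 (3). Must reorder: 5 must now come before 4.
Run Kahn's algorithm (break ties by smallest node id):
  initial in-degrees: [1, 3, 0, 2, 1, 2]
  ready (indeg=0): [2]
  pop 2: indeg[0]->0; indeg[1]->2; indeg[3]->1 | ready=[0] | order so far=[2]
  pop 0: indeg[3]->0; indeg[5]->1 | ready=[3] | order so far=[2, 0]
  pop 3: indeg[5]->0 | ready=[5] | order so far=[2, 0, 3]
  pop 5: indeg[1]->1; indeg[4]->0 | ready=[4] | order so far=[2, 0, 3, 5]
  pop 4: indeg[1]->0 | ready=[1] | order so far=[2, 0, 3, 5, 4]
  pop 1: no out-edges | ready=[] | order so far=[2, 0, 3, 5, 4, 1]
  Result: [2, 0, 3, 5, 4, 1]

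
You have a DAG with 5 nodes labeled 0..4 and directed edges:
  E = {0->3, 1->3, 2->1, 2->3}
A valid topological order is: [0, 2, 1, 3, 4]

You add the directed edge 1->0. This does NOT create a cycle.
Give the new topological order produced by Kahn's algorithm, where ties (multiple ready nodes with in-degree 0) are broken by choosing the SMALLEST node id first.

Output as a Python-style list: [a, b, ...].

Old toposort: [0, 2, 1, 3, 4]
Added edge: 1->0
Position of 1 (2) > position of 0 (0). Must reorder: 1 must now come before 0.
Run Kahn's algorithm (break ties by smallest node id):
  initial in-degrees: [1, 1, 0, 3, 0]
  ready (indeg=0): [2, 4]
  pop 2: indeg[1]->0; indeg[3]->2 | ready=[1, 4] | order so far=[2]
  pop 1: indeg[0]->0; indeg[3]->1 | ready=[0, 4] | order so far=[2, 1]
  pop 0: indeg[3]->0 | ready=[3, 4] | order so far=[2, 1, 0]
  pop 3: no out-edges | ready=[4] | order so far=[2, 1, 0, 3]
  pop 4: no out-edges | ready=[] | order so far=[2, 1, 0, 3, 4]
  Result: [2, 1, 0, 3, 4]

Answer: [2, 1, 0, 3, 4]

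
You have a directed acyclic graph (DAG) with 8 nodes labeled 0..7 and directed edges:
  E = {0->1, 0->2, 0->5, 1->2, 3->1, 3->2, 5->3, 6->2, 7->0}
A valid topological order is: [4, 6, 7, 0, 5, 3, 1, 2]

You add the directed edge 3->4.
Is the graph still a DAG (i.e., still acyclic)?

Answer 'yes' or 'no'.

Given toposort: [4, 6, 7, 0, 5, 3, 1, 2]
Position of 3: index 5; position of 4: index 0
New edge 3->4: backward (u after v in old order)
Backward edge: old toposort is now invalid. Check if this creates a cycle.
Does 4 already reach 3? Reachable from 4: [4]. NO -> still a DAG (reorder needed).
Still a DAG? yes

Answer: yes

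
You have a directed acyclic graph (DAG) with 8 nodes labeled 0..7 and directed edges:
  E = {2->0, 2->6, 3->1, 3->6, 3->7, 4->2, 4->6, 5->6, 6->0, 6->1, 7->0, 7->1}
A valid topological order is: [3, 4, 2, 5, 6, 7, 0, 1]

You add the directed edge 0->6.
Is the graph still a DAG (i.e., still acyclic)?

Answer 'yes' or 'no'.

Answer: no

Derivation:
Given toposort: [3, 4, 2, 5, 6, 7, 0, 1]
Position of 0: index 6; position of 6: index 4
New edge 0->6: backward (u after v in old order)
Backward edge: old toposort is now invalid. Check if this creates a cycle.
Does 6 already reach 0? Reachable from 6: [0, 1, 6]. YES -> cycle!
Still a DAG? no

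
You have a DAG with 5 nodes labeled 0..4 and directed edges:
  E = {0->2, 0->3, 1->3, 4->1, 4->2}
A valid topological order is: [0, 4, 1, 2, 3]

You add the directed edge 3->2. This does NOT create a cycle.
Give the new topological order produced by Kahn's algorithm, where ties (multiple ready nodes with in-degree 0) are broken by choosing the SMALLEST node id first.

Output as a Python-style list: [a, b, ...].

Old toposort: [0, 4, 1, 2, 3]
Added edge: 3->2
Position of 3 (4) > position of 2 (3). Must reorder: 3 must now come before 2.
Run Kahn's algorithm (break ties by smallest node id):
  initial in-degrees: [0, 1, 3, 2, 0]
  ready (indeg=0): [0, 4]
  pop 0: indeg[2]->2; indeg[3]->1 | ready=[4] | order so far=[0]
  pop 4: indeg[1]->0; indeg[2]->1 | ready=[1] | order so far=[0, 4]
  pop 1: indeg[3]->0 | ready=[3] | order so far=[0, 4, 1]
  pop 3: indeg[2]->0 | ready=[2] | order so far=[0, 4, 1, 3]
  pop 2: no out-edges | ready=[] | order so far=[0, 4, 1, 3, 2]
  Result: [0, 4, 1, 3, 2]

Answer: [0, 4, 1, 3, 2]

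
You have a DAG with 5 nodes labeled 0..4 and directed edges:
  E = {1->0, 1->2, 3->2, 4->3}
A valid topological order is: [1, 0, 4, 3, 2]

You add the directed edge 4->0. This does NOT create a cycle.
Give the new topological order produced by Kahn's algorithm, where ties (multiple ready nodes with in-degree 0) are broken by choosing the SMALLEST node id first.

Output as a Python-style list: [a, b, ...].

Answer: [1, 4, 0, 3, 2]

Derivation:
Old toposort: [1, 0, 4, 3, 2]
Added edge: 4->0
Position of 4 (2) > position of 0 (1). Must reorder: 4 must now come before 0.
Run Kahn's algorithm (break ties by smallest node id):
  initial in-degrees: [2, 0, 2, 1, 0]
  ready (indeg=0): [1, 4]
  pop 1: indeg[0]->1; indeg[2]->1 | ready=[4] | order so far=[1]
  pop 4: indeg[0]->0; indeg[3]->0 | ready=[0, 3] | order so far=[1, 4]
  pop 0: no out-edges | ready=[3] | order so far=[1, 4, 0]
  pop 3: indeg[2]->0 | ready=[2] | order so far=[1, 4, 0, 3]
  pop 2: no out-edges | ready=[] | order so far=[1, 4, 0, 3, 2]
  Result: [1, 4, 0, 3, 2]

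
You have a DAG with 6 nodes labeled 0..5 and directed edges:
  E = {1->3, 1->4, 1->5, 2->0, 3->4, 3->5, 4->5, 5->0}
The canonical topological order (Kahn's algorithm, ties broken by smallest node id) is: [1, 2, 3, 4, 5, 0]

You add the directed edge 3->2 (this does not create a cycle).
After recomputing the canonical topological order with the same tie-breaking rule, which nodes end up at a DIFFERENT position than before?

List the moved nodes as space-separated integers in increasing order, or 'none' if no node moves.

Answer: 2 3

Derivation:
Old toposort: [1, 2, 3, 4, 5, 0]
Added edge 3->2
Recompute Kahn (smallest-id tiebreak):
  initial in-degrees: [2, 0, 1, 1, 2, 3]
  ready (indeg=0): [1]
  pop 1: indeg[3]->0; indeg[4]->1; indeg[5]->2 | ready=[3] | order so far=[1]
  pop 3: indeg[2]->0; indeg[4]->0; indeg[5]->1 | ready=[2, 4] | order so far=[1, 3]
  pop 2: indeg[0]->1 | ready=[4] | order so far=[1, 3, 2]
  pop 4: indeg[5]->0 | ready=[5] | order so far=[1, 3, 2, 4]
  pop 5: indeg[0]->0 | ready=[0] | order so far=[1, 3, 2, 4, 5]
  pop 0: no out-edges | ready=[] | order so far=[1, 3, 2, 4, 5, 0]
New canonical toposort: [1, 3, 2, 4, 5, 0]
Compare positions:
  Node 0: index 5 -> 5 (same)
  Node 1: index 0 -> 0 (same)
  Node 2: index 1 -> 2 (moved)
  Node 3: index 2 -> 1 (moved)
  Node 4: index 3 -> 3 (same)
  Node 5: index 4 -> 4 (same)
Nodes that changed position: 2 3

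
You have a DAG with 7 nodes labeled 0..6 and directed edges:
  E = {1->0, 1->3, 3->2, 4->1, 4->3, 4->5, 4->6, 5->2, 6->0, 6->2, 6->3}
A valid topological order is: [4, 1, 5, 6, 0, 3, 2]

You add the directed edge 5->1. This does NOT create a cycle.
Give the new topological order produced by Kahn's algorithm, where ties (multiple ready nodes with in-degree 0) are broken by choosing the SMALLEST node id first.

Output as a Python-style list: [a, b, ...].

Old toposort: [4, 1, 5, 6, 0, 3, 2]
Added edge: 5->1
Position of 5 (2) > position of 1 (1). Must reorder: 5 must now come before 1.
Run Kahn's algorithm (break ties by smallest node id):
  initial in-degrees: [2, 2, 3, 3, 0, 1, 1]
  ready (indeg=0): [4]
  pop 4: indeg[1]->1; indeg[3]->2; indeg[5]->0; indeg[6]->0 | ready=[5, 6] | order so far=[4]
  pop 5: indeg[1]->0; indeg[2]->2 | ready=[1, 6] | order so far=[4, 5]
  pop 1: indeg[0]->1; indeg[3]->1 | ready=[6] | order so far=[4, 5, 1]
  pop 6: indeg[0]->0; indeg[2]->1; indeg[3]->0 | ready=[0, 3] | order so far=[4, 5, 1, 6]
  pop 0: no out-edges | ready=[3] | order so far=[4, 5, 1, 6, 0]
  pop 3: indeg[2]->0 | ready=[2] | order so far=[4, 5, 1, 6, 0, 3]
  pop 2: no out-edges | ready=[] | order so far=[4, 5, 1, 6, 0, 3, 2]
  Result: [4, 5, 1, 6, 0, 3, 2]

Answer: [4, 5, 1, 6, 0, 3, 2]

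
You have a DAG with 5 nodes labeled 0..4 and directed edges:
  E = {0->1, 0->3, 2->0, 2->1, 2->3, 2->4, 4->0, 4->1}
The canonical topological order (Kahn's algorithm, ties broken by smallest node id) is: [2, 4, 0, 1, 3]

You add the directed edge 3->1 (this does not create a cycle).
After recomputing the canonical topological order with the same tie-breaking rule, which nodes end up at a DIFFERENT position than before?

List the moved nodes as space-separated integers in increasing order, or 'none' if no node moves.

Answer: 1 3

Derivation:
Old toposort: [2, 4, 0, 1, 3]
Added edge 3->1
Recompute Kahn (smallest-id tiebreak):
  initial in-degrees: [2, 4, 0, 2, 1]
  ready (indeg=0): [2]
  pop 2: indeg[0]->1; indeg[1]->3; indeg[3]->1; indeg[4]->0 | ready=[4] | order so far=[2]
  pop 4: indeg[0]->0; indeg[1]->2 | ready=[0] | order so far=[2, 4]
  pop 0: indeg[1]->1; indeg[3]->0 | ready=[3] | order so far=[2, 4, 0]
  pop 3: indeg[1]->0 | ready=[1] | order so far=[2, 4, 0, 3]
  pop 1: no out-edges | ready=[] | order so far=[2, 4, 0, 3, 1]
New canonical toposort: [2, 4, 0, 3, 1]
Compare positions:
  Node 0: index 2 -> 2 (same)
  Node 1: index 3 -> 4 (moved)
  Node 2: index 0 -> 0 (same)
  Node 3: index 4 -> 3 (moved)
  Node 4: index 1 -> 1 (same)
Nodes that changed position: 1 3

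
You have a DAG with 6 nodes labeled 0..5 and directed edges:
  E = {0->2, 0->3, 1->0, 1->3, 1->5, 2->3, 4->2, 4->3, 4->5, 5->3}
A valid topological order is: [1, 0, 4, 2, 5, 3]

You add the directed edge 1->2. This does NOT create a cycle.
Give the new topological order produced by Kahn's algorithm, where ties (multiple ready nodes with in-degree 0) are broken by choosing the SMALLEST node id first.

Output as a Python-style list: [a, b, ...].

Answer: [1, 0, 4, 2, 5, 3]

Derivation:
Old toposort: [1, 0, 4, 2, 5, 3]
Added edge: 1->2
Position of 1 (0) < position of 2 (3). Old order still valid.
Run Kahn's algorithm (break ties by smallest node id):
  initial in-degrees: [1, 0, 3, 5, 0, 2]
  ready (indeg=0): [1, 4]
  pop 1: indeg[0]->0; indeg[2]->2; indeg[3]->4; indeg[5]->1 | ready=[0, 4] | order so far=[1]
  pop 0: indeg[2]->1; indeg[3]->3 | ready=[4] | order so far=[1, 0]
  pop 4: indeg[2]->0; indeg[3]->2; indeg[5]->0 | ready=[2, 5] | order so far=[1, 0, 4]
  pop 2: indeg[3]->1 | ready=[5] | order so far=[1, 0, 4, 2]
  pop 5: indeg[3]->0 | ready=[3] | order so far=[1, 0, 4, 2, 5]
  pop 3: no out-edges | ready=[] | order so far=[1, 0, 4, 2, 5, 3]
  Result: [1, 0, 4, 2, 5, 3]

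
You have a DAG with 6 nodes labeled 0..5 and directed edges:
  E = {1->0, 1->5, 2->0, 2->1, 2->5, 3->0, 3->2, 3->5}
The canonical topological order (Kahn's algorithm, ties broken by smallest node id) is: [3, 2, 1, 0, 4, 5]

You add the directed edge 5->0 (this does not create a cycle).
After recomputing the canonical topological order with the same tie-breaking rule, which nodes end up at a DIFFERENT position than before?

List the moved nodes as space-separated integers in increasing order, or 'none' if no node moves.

Old toposort: [3, 2, 1, 0, 4, 5]
Added edge 5->0
Recompute Kahn (smallest-id tiebreak):
  initial in-degrees: [4, 1, 1, 0, 0, 3]
  ready (indeg=0): [3, 4]
  pop 3: indeg[0]->3; indeg[2]->0; indeg[5]->2 | ready=[2, 4] | order so far=[3]
  pop 2: indeg[0]->2; indeg[1]->0; indeg[5]->1 | ready=[1, 4] | order so far=[3, 2]
  pop 1: indeg[0]->1; indeg[5]->0 | ready=[4, 5] | order so far=[3, 2, 1]
  pop 4: no out-edges | ready=[5] | order so far=[3, 2, 1, 4]
  pop 5: indeg[0]->0 | ready=[0] | order so far=[3, 2, 1, 4, 5]
  pop 0: no out-edges | ready=[] | order so far=[3, 2, 1, 4, 5, 0]
New canonical toposort: [3, 2, 1, 4, 5, 0]
Compare positions:
  Node 0: index 3 -> 5 (moved)
  Node 1: index 2 -> 2 (same)
  Node 2: index 1 -> 1 (same)
  Node 3: index 0 -> 0 (same)
  Node 4: index 4 -> 3 (moved)
  Node 5: index 5 -> 4 (moved)
Nodes that changed position: 0 4 5

Answer: 0 4 5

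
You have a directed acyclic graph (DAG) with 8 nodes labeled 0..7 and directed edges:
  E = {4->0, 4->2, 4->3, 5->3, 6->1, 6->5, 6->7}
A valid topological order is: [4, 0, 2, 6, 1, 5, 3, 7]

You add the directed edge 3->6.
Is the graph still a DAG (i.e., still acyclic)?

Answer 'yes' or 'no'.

Answer: no

Derivation:
Given toposort: [4, 0, 2, 6, 1, 5, 3, 7]
Position of 3: index 6; position of 6: index 3
New edge 3->6: backward (u after v in old order)
Backward edge: old toposort is now invalid. Check if this creates a cycle.
Does 6 already reach 3? Reachable from 6: [1, 3, 5, 6, 7]. YES -> cycle!
Still a DAG? no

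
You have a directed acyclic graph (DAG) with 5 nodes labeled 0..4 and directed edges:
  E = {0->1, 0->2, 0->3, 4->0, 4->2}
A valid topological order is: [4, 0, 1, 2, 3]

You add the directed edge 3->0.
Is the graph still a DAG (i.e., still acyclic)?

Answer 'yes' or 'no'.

Given toposort: [4, 0, 1, 2, 3]
Position of 3: index 4; position of 0: index 1
New edge 3->0: backward (u after v in old order)
Backward edge: old toposort is now invalid. Check if this creates a cycle.
Does 0 already reach 3? Reachable from 0: [0, 1, 2, 3]. YES -> cycle!
Still a DAG? no

Answer: no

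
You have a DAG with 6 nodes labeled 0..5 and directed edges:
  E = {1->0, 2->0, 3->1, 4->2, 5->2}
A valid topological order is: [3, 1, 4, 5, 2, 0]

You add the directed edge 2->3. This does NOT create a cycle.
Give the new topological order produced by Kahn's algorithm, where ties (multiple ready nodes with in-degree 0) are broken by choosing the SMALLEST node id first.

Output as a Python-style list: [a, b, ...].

Answer: [4, 5, 2, 3, 1, 0]

Derivation:
Old toposort: [3, 1, 4, 5, 2, 0]
Added edge: 2->3
Position of 2 (4) > position of 3 (0). Must reorder: 2 must now come before 3.
Run Kahn's algorithm (break ties by smallest node id):
  initial in-degrees: [2, 1, 2, 1, 0, 0]
  ready (indeg=0): [4, 5]
  pop 4: indeg[2]->1 | ready=[5] | order so far=[4]
  pop 5: indeg[2]->0 | ready=[2] | order so far=[4, 5]
  pop 2: indeg[0]->1; indeg[3]->0 | ready=[3] | order so far=[4, 5, 2]
  pop 3: indeg[1]->0 | ready=[1] | order so far=[4, 5, 2, 3]
  pop 1: indeg[0]->0 | ready=[0] | order so far=[4, 5, 2, 3, 1]
  pop 0: no out-edges | ready=[] | order so far=[4, 5, 2, 3, 1, 0]
  Result: [4, 5, 2, 3, 1, 0]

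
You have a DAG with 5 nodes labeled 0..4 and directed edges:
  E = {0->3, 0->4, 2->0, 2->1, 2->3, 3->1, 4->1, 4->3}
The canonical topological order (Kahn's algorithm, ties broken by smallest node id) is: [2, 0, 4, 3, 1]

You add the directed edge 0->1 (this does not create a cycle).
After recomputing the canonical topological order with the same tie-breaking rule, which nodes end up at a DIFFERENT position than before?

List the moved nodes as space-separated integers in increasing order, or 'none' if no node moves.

Old toposort: [2, 0, 4, 3, 1]
Added edge 0->1
Recompute Kahn (smallest-id tiebreak):
  initial in-degrees: [1, 4, 0, 3, 1]
  ready (indeg=0): [2]
  pop 2: indeg[0]->0; indeg[1]->3; indeg[3]->2 | ready=[0] | order so far=[2]
  pop 0: indeg[1]->2; indeg[3]->1; indeg[4]->0 | ready=[4] | order so far=[2, 0]
  pop 4: indeg[1]->1; indeg[3]->0 | ready=[3] | order so far=[2, 0, 4]
  pop 3: indeg[1]->0 | ready=[1] | order so far=[2, 0, 4, 3]
  pop 1: no out-edges | ready=[] | order so far=[2, 0, 4, 3, 1]
New canonical toposort: [2, 0, 4, 3, 1]
Compare positions:
  Node 0: index 1 -> 1 (same)
  Node 1: index 4 -> 4 (same)
  Node 2: index 0 -> 0 (same)
  Node 3: index 3 -> 3 (same)
  Node 4: index 2 -> 2 (same)
Nodes that changed position: none

Answer: none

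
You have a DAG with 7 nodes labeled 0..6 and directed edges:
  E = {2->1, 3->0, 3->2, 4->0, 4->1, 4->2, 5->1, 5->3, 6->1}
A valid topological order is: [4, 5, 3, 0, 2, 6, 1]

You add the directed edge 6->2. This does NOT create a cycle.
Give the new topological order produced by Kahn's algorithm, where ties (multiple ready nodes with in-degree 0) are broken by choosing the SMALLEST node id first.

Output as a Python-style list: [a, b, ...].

Old toposort: [4, 5, 3, 0, 2, 6, 1]
Added edge: 6->2
Position of 6 (5) > position of 2 (4). Must reorder: 6 must now come before 2.
Run Kahn's algorithm (break ties by smallest node id):
  initial in-degrees: [2, 4, 3, 1, 0, 0, 0]
  ready (indeg=0): [4, 5, 6]
  pop 4: indeg[0]->1; indeg[1]->3; indeg[2]->2 | ready=[5, 6] | order so far=[4]
  pop 5: indeg[1]->2; indeg[3]->0 | ready=[3, 6] | order so far=[4, 5]
  pop 3: indeg[0]->0; indeg[2]->1 | ready=[0, 6] | order so far=[4, 5, 3]
  pop 0: no out-edges | ready=[6] | order so far=[4, 5, 3, 0]
  pop 6: indeg[1]->1; indeg[2]->0 | ready=[2] | order so far=[4, 5, 3, 0, 6]
  pop 2: indeg[1]->0 | ready=[1] | order so far=[4, 5, 3, 0, 6, 2]
  pop 1: no out-edges | ready=[] | order so far=[4, 5, 3, 0, 6, 2, 1]
  Result: [4, 5, 3, 0, 6, 2, 1]

Answer: [4, 5, 3, 0, 6, 2, 1]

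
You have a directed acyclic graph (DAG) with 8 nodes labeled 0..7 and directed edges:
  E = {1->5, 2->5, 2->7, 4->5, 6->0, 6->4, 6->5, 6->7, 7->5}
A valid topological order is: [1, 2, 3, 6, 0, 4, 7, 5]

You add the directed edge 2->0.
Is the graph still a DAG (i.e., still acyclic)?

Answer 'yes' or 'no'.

Given toposort: [1, 2, 3, 6, 0, 4, 7, 5]
Position of 2: index 1; position of 0: index 4
New edge 2->0: forward
Forward edge: respects the existing order. Still a DAG, same toposort still valid.
Still a DAG? yes

Answer: yes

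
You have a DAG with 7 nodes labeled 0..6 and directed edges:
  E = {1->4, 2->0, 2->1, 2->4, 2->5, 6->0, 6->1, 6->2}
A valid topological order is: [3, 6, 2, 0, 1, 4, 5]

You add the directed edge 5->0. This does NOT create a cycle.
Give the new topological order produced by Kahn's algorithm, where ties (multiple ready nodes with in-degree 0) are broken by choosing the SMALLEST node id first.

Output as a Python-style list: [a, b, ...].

Old toposort: [3, 6, 2, 0, 1, 4, 5]
Added edge: 5->0
Position of 5 (6) > position of 0 (3). Must reorder: 5 must now come before 0.
Run Kahn's algorithm (break ties by smallest node id):
  initial in-degrees: [3, 2, 1, 0, 2, 1, 0]
  ready (indeg=0): [3, 6]
  pop 3: no out-edges | ready=[6] | order so far=[3]
  pop 6: indeg[0]->2; indeg[1]->1; indeg[2]->0 | ready=[2] | order so far=[3, 6]
  pop 2: indeg[0]->1; indeg[1]->0; indeg[4]->1; indeg[5]->0 | ready=[1, 5] | order so far=[3, 6, 2]
  pop 1: indeg[4]->0 | ready=[4, 5] | order so far=[3, 6, 2, 1]
  pop 4: no out-edges | ready=[5] | order so far=[3, 6, 2, 1, 4]
  pop 5: indeg[0]->0 | ready=[0] | order so far=[3, 6, 2, 1, 4, 5]
  pop 0: no out-edges | ready=[] | order so far=[3, 6, 2, 1, 4, 5, 0]
  Result: [3, 6, 2, 1, 4, 5, 0]

Answer: [3, 6, 2, 1, 4, 5, 0]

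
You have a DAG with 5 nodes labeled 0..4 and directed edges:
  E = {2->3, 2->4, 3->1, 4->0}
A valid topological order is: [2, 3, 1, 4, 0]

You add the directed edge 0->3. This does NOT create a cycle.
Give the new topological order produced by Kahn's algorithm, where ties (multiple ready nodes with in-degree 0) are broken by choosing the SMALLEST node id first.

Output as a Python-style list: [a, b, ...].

Old toposort: [2, 3, 1, 4, 0]
Added edge: 0->3
Position of 0 (4) > position of 3 (1). Must reorder: 0 must now come before 3.
Run Kahn's algorithm (break ties by smallest node id):
  initial in-degrees: [1, 1, 0, 2, 1]
  ready (indeg=0): [2]
  pop 2: indeg[3]->1; indeg[4]->0 | ready=[4] | order so far=[2]
  pop 4: indeg[0]->0 | ready=[0] | order so far=[2, 4]
  pop 0: indeg[3]->0 | ready=[3] | order so far=[2, 4, 0]
  pop 3: indeg[1]->0 | ready=[1] | order so far=[2, 4, 0, 3]
  pop 1: no out-edges | ready=[] | order so far=[2, 4, 0, 3, 1]
  Result: [2, 4, 0, 3, 1]

Answer: [2, 4, 0, 3, 1]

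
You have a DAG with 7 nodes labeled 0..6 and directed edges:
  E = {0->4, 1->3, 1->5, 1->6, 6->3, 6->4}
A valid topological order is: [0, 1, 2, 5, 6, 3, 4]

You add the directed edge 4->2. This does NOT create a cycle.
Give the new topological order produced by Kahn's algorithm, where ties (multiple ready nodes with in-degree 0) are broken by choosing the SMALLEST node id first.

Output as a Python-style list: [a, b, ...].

Old toposort: [0, 1, 2, 5, 6, 3, 4]
Added edge: 4->2
Position of 4 (6) > position of 2 (2). Must reorder: 4 must now come before 2.
Run Kahn's algorithm (break ties by smallest node id):
  initial in-degrees: [0, 0, 1, 2, 2, 1, 1]
  ready (indeg=0): [0, 1]
  pop 0: indeg[4]->1 | ready=[1] | order so far=[0]
  pop 1: indeg[3]->1; indeg[5]->0; indeg[6]->0 | ready=[5, 6] | order so far=[0, 1]
  pop 5: no out-edges | ready=[6] | order so far=[0, 1, 5]
  pop 6: indeg[3]->0; indeg[4]->0 | ready=[3, 4] | order so far=[0, 1, 5, 6]
  pop 3: no out-edges | ready=[4] | order so far=[0, 1, 5, 6, 3]
  pop 4: indeg[2]->0 | ready=[2] | order so far=[0, 1, 5, 6, 3, 4]
  pop 2: no out-edges | ready=[] | order so far=[0, 1, 5, 6, 3, 4, 2]
  Result: [0, 1, 5, 6, 3, 4, 2]

Answer: [0, 1, 5, 6, 3, 4, 2]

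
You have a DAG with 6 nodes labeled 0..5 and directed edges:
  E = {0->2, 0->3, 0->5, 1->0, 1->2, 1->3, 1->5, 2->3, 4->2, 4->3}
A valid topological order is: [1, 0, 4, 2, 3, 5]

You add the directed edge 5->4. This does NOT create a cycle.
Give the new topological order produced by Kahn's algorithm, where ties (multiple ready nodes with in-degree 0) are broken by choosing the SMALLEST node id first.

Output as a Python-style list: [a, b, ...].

Old toposort: [1, 0, 4, 2, 3, 5]
Added edge: 5->4
Position of 5 (5) > position of 4 (2). Must reorder: 5 must now come before 4.
Run Kahn's algorithm (break ties by smallest node id):
  initial in-degrees: [1, 0, 3, 4, 1, 2]
  ready (indeg=0): [1]
  pop 1: indeg[0]->0; indeg[2]->2; indeg[3]->3; indeg[5]->1 | ready=[0] | order so far=[1]
  pop 0: indeg[2]->1; indeg[3]->2; indeg[5]->0 | ready=[5] | order so far=[1, 0]
  pop 5: indeg[4]->0 | ready=[4] | order so far=[1, 0, 5]
  pop 4: indeg[2]->0; indeg[3]->1 | ready=[2] | order so far=[1, 0, 5, 4]
  pop 2: indeg[3]->0 | ready=[3] | order so far=[1, 0, 5, 4, 2]
  pop 3: no out-edges | ready=[] | order so far=[1, 0, 5, 4, 2, 3]
  Result: [1, 0, 5, 4, 2, 3]

Answer: [1, 0, 5, 4, 2, 3]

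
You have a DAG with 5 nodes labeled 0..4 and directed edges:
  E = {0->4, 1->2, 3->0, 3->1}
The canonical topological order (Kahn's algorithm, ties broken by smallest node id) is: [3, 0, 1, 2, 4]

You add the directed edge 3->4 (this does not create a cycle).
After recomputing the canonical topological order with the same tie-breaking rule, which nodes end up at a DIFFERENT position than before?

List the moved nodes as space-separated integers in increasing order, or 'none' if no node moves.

Old toposort: [3, 0, 1, 2, 4]
Added edge 3->4
Recompute Kahn (smallest-id tiebreak):
  initial in-degrees: [1, 1, 1, 0, 2]
  ready (indeg=0): [3]
  pop 3: indeg[0]->0; indeg[1]->0; indeg[4]->1 | ready=[0, 1] | order so far=[3]
  pop 0: indeg[4]->0 | ready=[1, 4] | order so far=[3, 0]
  pop 1: indeg[2]->0 | ready=[2, 4] | order so far=[3, 0, 1]
  pop 2: no out-edges | ready=[4] | order so far=[3, 0, 1, 2]
  pop 4: no out-edges | ready=[] | order so far=[3, 0, 1, 2, 4]
New canonical toposort: [3, 0, 1, 2, 4]
Compare positions:
  Node 0: index 1 -> 1 (same)
  Node 1: index 2 -> 2 (same)
  Node 2: index 3 -> 3 (same)
  Node 3: index 0 -> 0 (same)
  Node 4: index 4 -> 4 (same)
Nodes that changed position: none

Answer: none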